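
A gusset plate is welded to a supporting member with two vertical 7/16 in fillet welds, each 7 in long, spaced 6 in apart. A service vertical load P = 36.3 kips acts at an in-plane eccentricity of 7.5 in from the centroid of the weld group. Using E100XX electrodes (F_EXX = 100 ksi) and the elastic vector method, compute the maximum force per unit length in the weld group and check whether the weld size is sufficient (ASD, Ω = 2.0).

f_max ≈ 8.76 kip/in; adequate

Total weld length L_w = 14 in. Treat welds as unit-width lines.
Polar moment about centroid: J = 2[d³/12 + d(b/2)²] = 2[7³/12 + 7×3²] = 183.2 in³.
Direct shear f_v = P/L_w = 36.3 / 14 = 2.593 kip/in (vertical).
Torsion M = P·e = 36.3 × 7.5 = 272.25 kip·in.
Critical point at (x, y) = (3, 3.5) from centroid. f_tx = M·y/J = 5.202 kip/in; f_ty = M·x/J = 4.459 kip/in.
Resultant f_max = √[f_tx² + (f_v + f_ty)²] = √[5.202² + (2.593 + 4.459)²] = 8.763 kip/in.
Capacity per unit length: r_n/Ω = (1/2.0) × 0.6 × 100 × (0.707 × 0.4375) = 9.279 kip/in.
8.763 ≤ 9.279 → adequate.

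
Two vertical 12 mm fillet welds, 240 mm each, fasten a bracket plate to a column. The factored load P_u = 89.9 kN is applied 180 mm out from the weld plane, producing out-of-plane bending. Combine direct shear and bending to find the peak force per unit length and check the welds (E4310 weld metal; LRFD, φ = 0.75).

f_max ≈ 863 N/mm; adequate

E43XX → F_EXX = 430 MPa.
L_w = 2 × 240 = 480 mm; section modulus (unit throat) S = 2 × L²/6 = 19200 mm².
Direct shear f_v = P/L_w = 89.9×10³/480 = 187.3 N/mm.
Moment M = P × e = 89.9×10³ × 180 = 16182000 N·mm; bending f_b = M/S = 842.8 N/mm.
f_max = √(f_v² + f_b²) = √(187.3² + 842.8²) = 863.4 N/mm.
φr_n = 0.75 × 0.6 × 430 × (0.707 × 12) = 1642 N/mm → adequate.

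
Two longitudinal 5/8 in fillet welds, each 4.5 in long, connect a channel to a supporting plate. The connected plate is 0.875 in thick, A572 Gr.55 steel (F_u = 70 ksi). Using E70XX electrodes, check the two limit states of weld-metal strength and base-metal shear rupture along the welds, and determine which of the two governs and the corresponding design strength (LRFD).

E70XX → F_EXX = 70 ksi.
t_e = 0.707 × 0.625 = 0.4419 in; L = 9 in.
Weld metal: φR_n = 0.75 × 0.6 × 70 × 0.4419 × 9 = 125.3 kips.
Base metal (shear rupture): φR_n = 0.75 × 0.6 × 70 × 0.875 × 9 = 248.1 kips.
Governing: weld metal.

φR_n ≈ 125 kips (weld metal governs)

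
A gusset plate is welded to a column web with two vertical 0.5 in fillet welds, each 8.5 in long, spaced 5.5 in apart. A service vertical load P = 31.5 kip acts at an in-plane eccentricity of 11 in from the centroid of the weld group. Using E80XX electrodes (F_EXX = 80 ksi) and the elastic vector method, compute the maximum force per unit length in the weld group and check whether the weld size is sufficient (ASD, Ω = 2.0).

Total weld length L_w = 17 in. Treat welds as unit-width lines.
Polar moment about centroid: J = 2[d³/12 + d(b/2)²] = 2[8.5³/12 + 8.5×2.75²] = 230.9 in³.
Direct shear f_v = P/L_w = 31.5 / 17 = 1.853 kip/in (vertical).
Torsion M = P·e = 31.5 × 11 = 346.5 kip·in.
Critical point at (x, y) = (2.75, 4.25) from centroid. f_tx = M·y/J = 6.377 kip/in; f_ty = M·x/J = 4.126 kip/in.
Resultant f_max = √[f_tx² + (f_v + f_ty)²] = √[6.377² + (1.853 + 4.126)²] = 8.742 kip/in.
Capacity per unit length: r_n/Ω = (1/2.0) × 0.6 × 80 × (0.707 × 0.5) = 8.484 kip/in.
8.742 > 8.484 → NOT adequate.

f_max ≈ 8.74 kip/in; NOT adequate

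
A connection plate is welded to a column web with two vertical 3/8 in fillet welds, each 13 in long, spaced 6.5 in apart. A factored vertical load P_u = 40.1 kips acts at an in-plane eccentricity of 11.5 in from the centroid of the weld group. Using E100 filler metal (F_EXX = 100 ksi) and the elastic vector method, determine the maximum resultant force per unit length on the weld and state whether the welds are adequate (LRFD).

f_max ≈ 6.08 kip/in; adequate

Total weld length L_w = 26 in. Treat welds as unit-width lines.
Polar moment about centroid: J = 2[d³/12 + d(b/2)²] = 2[13³/12 + 13×3.25²] = 640.8 in³.
Direct shear f_v = P/L_w = 40.1 / 26 = 1.542 kip/in (vertical).
Torsion M = P·e = 40.1 × 11.5 = 461.15 kip·in.
Critical point at (x, y) = (3.25, 6.5) from centroid. f_tx = M·y/J = 4.678 kip/in; f_ty = M·x/J = 2.339 kip/in.
Resultant f_max = √[f_tx² + (f_v + f_ty)²] = √[4.678² + (1.542 + 2.339)²] = 6.078 kip/in.
Capacity per unit length: φr_n = 0.75 × 0.6 × 100 × (0.707 × 0.375) = 11.93 kip/in.
6.078 ≤ 11.93 → adequate.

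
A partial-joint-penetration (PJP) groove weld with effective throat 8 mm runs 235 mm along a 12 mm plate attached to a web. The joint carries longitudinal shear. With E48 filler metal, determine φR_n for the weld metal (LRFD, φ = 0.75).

φR_n ≈ 406 kN

E48XX → F_EXX = 480 MPa.
Effective throat (given) t_e = 8 mm.
A_we = 8 × 235 = 1880 mm².
F_nw = 0.6 F_EXX = 288 MPa.
φR_n = 0.75 × 288 × 1880 × 10⁻³ = 406.1 kN.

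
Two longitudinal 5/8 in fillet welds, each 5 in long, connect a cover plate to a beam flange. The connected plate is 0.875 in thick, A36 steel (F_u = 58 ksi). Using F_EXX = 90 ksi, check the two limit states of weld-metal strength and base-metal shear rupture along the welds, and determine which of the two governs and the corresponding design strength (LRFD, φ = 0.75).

t_e = 0.707 × 0.625 = 0.4419 in; L = 10 in.
Weld metal: φR_n = 0.75 × 0.6 × 90 × 0.4419 × 10 = 179 kip.
Base metal (shear rupture): φR_n = 0.75 × 0.6 × 58 × 0.875 × 10 = 228.4 kip.
Governing: weld metal.

φR_n ≈ 179 kip (weld metal governs)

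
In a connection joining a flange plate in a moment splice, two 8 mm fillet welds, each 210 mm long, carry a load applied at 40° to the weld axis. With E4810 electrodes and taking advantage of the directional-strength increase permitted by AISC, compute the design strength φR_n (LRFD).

φR_n ≈ 645 kN

E48XX → F_EXX = 480 MPa.
t_e = 0.707 × 8 = 5.656 mm; A_we = 5.656 × 420 = 2376 mm².
Directional factor: 1.0 + 0.5 sin^1.5(40°) = 1.258.
F_nw = 0.6 × 480 × 1.258 = 362.2 MPa.
φR_n = 0.75 × 362.2 × 2376 × 10⁻³ = 645.3 kN.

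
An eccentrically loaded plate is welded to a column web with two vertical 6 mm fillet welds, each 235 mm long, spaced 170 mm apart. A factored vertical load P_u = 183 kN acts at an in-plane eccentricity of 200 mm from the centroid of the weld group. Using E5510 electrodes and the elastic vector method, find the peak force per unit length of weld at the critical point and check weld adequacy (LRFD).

E55XX → F_EXX = 550 MPa.
Total weld length L_w = 470 mm. Treat welds as unit-width lines.
Polar moment about centroid: J = 2[d³/12 + d(b/2)²] = 2[235³/12 + 235×85²] = 5559000 mm³.
Direct shear f_v = P/L_w = 183×10³ / 470 = 389.4 N/mm (vertical).
Torsion M = P·e = 183×10³ × 200 = 36600000 N·mm.
Critical point at (x, y) = (85, 117.5) from centroid. f_tx = M·y/J = 773.6 N/mm; f_ty = M·x/J = 559.7 N/mm.
Resultant f_max = √[f_tx² + (f_v + f_ty)²] = √[773.6² + (389.4 + 559.7)²] = 1224 N/mm.
Capacity per unit length: φr_n = 0.75 × 0.6 × 550 × (0.707 × 6) = 1050 N/mm.
1224 > 1050 → NOT adequate.

f_max ≈ 1220 N/mm; NOT adequate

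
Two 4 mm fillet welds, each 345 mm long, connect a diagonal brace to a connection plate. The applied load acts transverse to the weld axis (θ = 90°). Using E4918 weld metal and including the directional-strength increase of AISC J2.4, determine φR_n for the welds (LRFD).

E49XX → F_EXX = 490 MPa.
t_e = 0.707 × 4 = 2.828 mm; A_we = 2.828 × 690 = 1951 mm².
Directional factor: 1.0 + 0.5 sin^1.5(90°) = 1.5.
F_nw = 0.6 × 490 × 1.5 = 441 MPa.
φR_n = 0.75 × 441 × 1951 × 10⁻³ = 645.4 kN.

φR_n ≈ 645 kN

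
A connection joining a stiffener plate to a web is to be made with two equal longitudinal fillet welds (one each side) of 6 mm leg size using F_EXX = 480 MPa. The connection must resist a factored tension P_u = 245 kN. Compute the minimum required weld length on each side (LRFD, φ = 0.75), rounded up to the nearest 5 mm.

L = 135 mm on each side

Throat t_e = 0.707 × 6 = 4.242 mm.
φr_n = 0.75 × 0.6 × 480 × 4.242 × 10⁻³ = 0.9163 kN/mm.
L_req = P_u / φr_n = 245 / 0.9163 = 267.4 mm total.
Per side: 267.4 / 2 = 133.7 mm.
Round up → use L = 135 mm on each side.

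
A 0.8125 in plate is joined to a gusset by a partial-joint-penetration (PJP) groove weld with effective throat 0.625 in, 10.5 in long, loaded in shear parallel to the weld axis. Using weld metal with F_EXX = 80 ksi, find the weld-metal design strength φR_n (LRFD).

Effective throat (given) t_e = 0.625 in.
A_we = 0.625 × 10.5 = 6.562 in².
F_nw = 0.6 F_EXX = 48 ksi.
φR_n = 0.75 × 48 × 6.562 = 236.2 kip.

φR_n ≈ 236 kip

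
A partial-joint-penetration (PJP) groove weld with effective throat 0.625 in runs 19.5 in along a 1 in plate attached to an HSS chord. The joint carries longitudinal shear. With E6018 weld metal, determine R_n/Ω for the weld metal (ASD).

E60XX → F_EXX = 60 ksi.
Effective throat (given) t_e = 0.625 in.
A_we = 0.625 × 19.5 = 12.19 in².
F_nw = 0.6 F_EXX = 36 ksi.
R_n/Ω = (36 × 12.19) / 2.0 = 219.4 kip.

R_n/Ω ≈ 219 kip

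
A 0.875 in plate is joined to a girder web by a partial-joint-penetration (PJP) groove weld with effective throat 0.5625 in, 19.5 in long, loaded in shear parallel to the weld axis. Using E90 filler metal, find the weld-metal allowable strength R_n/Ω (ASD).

R_n/Ω ≈ 296 kip

E90XX → F_EXX = 90 ksi.
Effective throat (given) t_e = 0.5625 in.
A_we = 0.5625 × 19.5 = 10.97 in².
F_nw = 0.6 F_EXX = 54 ksi.
R_n/Ω = (54 × 10.97) / 2.0 = 296.2 kip.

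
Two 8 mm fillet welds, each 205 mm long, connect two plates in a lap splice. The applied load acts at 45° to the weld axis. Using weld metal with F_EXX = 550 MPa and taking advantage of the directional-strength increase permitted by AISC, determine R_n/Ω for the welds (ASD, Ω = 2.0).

R_n/Ω ≈ 496 kN

t_e = 0.707 × 8 = 5.656 mm; A_we = 5.656 × 410 = 2319 mm².
Directional factor: 1.0 + 0.5 sin^1.5(45°) = 1.297.
F_nw = 0.6 × 550 × 1.297 = 428.1 MPa.
R_n/Ω = (428.1 × 2319) / 2.0 × 10⁻³ = 496.4 kN.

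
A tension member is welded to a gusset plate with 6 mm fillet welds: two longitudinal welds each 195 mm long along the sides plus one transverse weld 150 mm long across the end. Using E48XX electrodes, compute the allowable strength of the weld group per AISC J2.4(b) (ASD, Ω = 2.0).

R_n/Ω ≈ 340 kN

E48XX → F_EXX = 480 MPa.
t_e = 0.707 × 6 = 4.242 mm.
R_nwl = 0.6 × 480 × 4.242 × 390 × 10⁻³ = 476.5 kN (longitudinal, 2 welds).
R_nwt = 0.6 × 480 × 4.242 × 150 × 10⁻³ = 183.3 kN (transverse, base value).
(i) R_nwl + R_nwt = 659.7 kN; (ii) 0.85 R_nwl + 1.5 R_nwt = 679.9 kN.
R_n = max = 679.9 kN [governs: (ii)]; R_n/Ω = 339.9 kN.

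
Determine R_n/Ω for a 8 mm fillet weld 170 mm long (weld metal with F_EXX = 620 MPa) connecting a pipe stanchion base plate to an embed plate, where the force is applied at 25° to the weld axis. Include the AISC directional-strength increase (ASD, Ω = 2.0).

t_e = 0.707 × 8 = 5.656 mm; A_we = 5.656 × 170 = 961.5 mm².
Directional factor: 1.0 + 0.5 sin^1.5(25°) = 1.137.
F_nw = 0.6 × 620 × 1.137 = 423.1 MPa.
R_n/Ω = (423.1 × 961.5) / 2.0 × 10⁻³ = 203.4 kN.

R_n/Ω ≈ 203 kN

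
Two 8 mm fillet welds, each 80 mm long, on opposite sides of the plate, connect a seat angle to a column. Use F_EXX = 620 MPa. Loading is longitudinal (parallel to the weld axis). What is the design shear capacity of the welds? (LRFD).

Effective throat t_e = 0.707 × 8 = 5.656 mm.
Total length L = 160 mm; A_we = 5.656 × 160 = 905 mm².
F_nw = 0.6 F_EXX = 0.6 × 620 = 372 MPa.
φR_n = 0.75 × 372 × 905 × 10⁻³ = 252.5 kN.

φR_n ≈ 252 kN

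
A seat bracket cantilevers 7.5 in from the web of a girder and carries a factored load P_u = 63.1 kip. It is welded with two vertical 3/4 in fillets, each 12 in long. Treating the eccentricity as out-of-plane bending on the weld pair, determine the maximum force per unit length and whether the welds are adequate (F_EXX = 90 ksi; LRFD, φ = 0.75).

f_max ≈ 10.2 kip/in; adequate

L_w = 2 × 12 = 24 in; section modulus (unit throat) S = 2 × L²/6 = 48 in².
Direct shear f_v = P/L_w = 63.1/24 = 2.629 kip/in.
Moment M = P × e = 63.1 × 7.5 = 473.25 kip·in; bending f_b = M/S = 9.859 kip/in.
f_max = √(f_v² + f_b²) = √(2.629² + 9.859²) = 10.2 kip/in.
φr_n = 0.75 × 0.6 × 90 × (0.707 × 0.75) = 21.48 kip/in → adequate.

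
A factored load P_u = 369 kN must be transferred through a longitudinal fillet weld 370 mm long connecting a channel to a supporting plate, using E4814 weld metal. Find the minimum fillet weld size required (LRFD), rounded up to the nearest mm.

w = 7 mm

E48XX → F_EXX = 480 MPa.
Total weld length L = 370 mm.
Required throat t_e = P_u / (φ × 0.6 F_EXX × L) = 369 / (0.75 × 0.6 × 480 × 370 × 10⁻³) = 4.617 mm.
Required leg w = t_e / 0.707 = 6.531 mm → use 7 mm.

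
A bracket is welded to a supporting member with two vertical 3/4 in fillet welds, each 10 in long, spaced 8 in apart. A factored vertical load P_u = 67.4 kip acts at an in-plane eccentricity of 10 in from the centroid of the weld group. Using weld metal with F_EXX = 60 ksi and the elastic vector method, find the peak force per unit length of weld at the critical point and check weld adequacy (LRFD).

Total weld length L_w = 20 in. Treat welds as unit-width lines.
Polar moment about centroid: J = 2[d³/12 + d(b/2)²] = 2[10³/12 + 10×4²] = 486.7 in³.
Direct shear f_v = P/L_w = 67.4 / 20 = 3.37 kip/in (vertical).
Torsion M = P·e = 67.4 × 10 = 674 kip·in.
Critical point at (x, y) = (4, 5) from centroid. f_tx = M·y/J = 6.925 kip/in; f_ty = M·x/J = 5.54 kip/in.
Resultant f_max = √[f_tx² + (f_v + f_ty)²] = √[6.925² + (3.37 + 5.54)²] = 11.28 kip/in.
Capacity per unit length: φr_n = 0.75 × 0.6 × 60 × (0.707 × 0.75) = 14.32 kip/in.
11.28 ≤ 14.32 → adequate.

f_max ≈ 11.3 kip/in; adequate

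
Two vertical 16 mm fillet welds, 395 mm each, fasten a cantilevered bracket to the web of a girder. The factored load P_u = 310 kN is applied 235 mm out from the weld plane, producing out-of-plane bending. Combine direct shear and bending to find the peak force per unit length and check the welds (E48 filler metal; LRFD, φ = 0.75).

E48XX → F_EXX = 480 MPa.
L_w = 2 × 395 = 790 mm; section modulus (unit throat) S = 2 × L²/6 = 52010 mm².
Direct shear f_v = P/L_w = 310×10³/790 = 392.4 N/mm.
Moment M = P × e = 310×10³ × 235 = 72850000 N·mm; bending f_b = M/S = 1401 N/mm.
f_max = √(f_v² + f_b²) = √(392.4² + 1401²) = 1455 N/mm.
φr_n = 0.75 × 0.6 × 480 × (0.707 × 16) = 2443 N/mm → adequate.

f_max ≈ 1450 N/mm; adequate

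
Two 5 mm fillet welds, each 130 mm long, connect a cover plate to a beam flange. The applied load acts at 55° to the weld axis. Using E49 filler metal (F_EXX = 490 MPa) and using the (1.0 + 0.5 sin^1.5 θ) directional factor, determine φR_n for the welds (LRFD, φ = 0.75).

t_e = 0.707 × 5 = 3.535 mm; A_we = 3.535 × 260 = 919.1 mm².
Directional factor: 1.0 + 0.5 sin^1.5(55°) = 1.371.
F_nw = 0.6 × 490 × 1.371 = 403 MPa.
φR_n = 0.75 × 403 × 919.1 × 10⁻³ = 277.8 kN.

φR_n ≈ 278 kN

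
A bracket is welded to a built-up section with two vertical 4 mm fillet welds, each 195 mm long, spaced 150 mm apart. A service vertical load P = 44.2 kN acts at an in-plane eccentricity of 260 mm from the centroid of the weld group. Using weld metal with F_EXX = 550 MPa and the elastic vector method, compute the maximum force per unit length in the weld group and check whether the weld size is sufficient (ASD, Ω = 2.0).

f_max ≈ 490 N/mm; NOT adequate

Total weld length L_w = 390 mm. Treat welds as unit-width lines.
Polar moment about centroid: J = 2[d³/12 + d(b/2)²] = 2[195³/12 + 195×75²] = 3430000 mm³.
Direct shear f_v = P/L_w = 44.2×10³ / 390 = 113.3 N/mm (vertical).
Torsion M = P·e = 44.2×10³ × 260 = 11492000 N·mm.
Critical point at (x, y) = (75, 97.5) from centroid. f_tx = M·y/J = 326.7 N/mm; f_ty = M·x/J = 251.3 N/mm.
Resultant f_max = √[f_tx² + (f_v + f_ty)²] = √[326.7² + (113.3 + 251.3)²] = 489.6 N/mm.
Capacity per unit length: r_n/Ω = (1/2.0) × 0.6 × 550 × (0.707 × 4) = 466.6 N/mm.
489.6 > 466.6 → NOT adequate.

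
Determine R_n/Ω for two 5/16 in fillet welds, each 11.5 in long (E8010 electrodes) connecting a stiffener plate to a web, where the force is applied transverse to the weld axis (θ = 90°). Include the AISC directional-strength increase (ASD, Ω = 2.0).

R_n/Ω ≈ 183 kips

E80XX → F_EXX = 80 ksi.
t_e = 0.707 × 0.3125 = 0.2209 in; A_we = 0.2209 × 23 = 5.082 in².
Directional factor: 1.0 + 0.5 sin^1.5(90°) = 1.5.
F_nw = 0.6 × 80 × 1.5 = 72 ksi.
R_n/Ω = (72 × 5.082) / 2.0 = 182.9 kips.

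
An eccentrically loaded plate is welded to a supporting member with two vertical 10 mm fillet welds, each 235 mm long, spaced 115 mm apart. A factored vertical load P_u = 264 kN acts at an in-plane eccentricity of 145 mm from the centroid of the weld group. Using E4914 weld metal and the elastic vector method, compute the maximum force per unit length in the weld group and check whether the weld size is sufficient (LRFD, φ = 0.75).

f_max ≈ 1670 N/mm; NOT adequate

E49XX → F_EXX = 490 MPa.
Total weld length L_w = 470 mm. Treat welds as unit-width lines.
Polar moment about centroid: J = 2[d³/12 + d(b/2)²] = 2[235³/12 + 235×57.5²] = 3717000 mm³.
Direct shear f_v = P/L_w = 264×10³ / 470 = 561.7 N/mm (vertical).
Torsion M = P·e = 264×10³ × 145 = 38280000 N·mm.
Critical point at (x, y) = (57.5, 117.5) from centroid. f_tx = M·y/J = 1210 N/mm; f_ty = M·x/J = 592.2 N/mm.
Resultant f_max = √[f_tx² + (f_v + f_ty)²] = √[1210² + (561.7 + 592.2)²] = 1672 N/mm.
Capacity per unit length: φr_n = 0.75 × 0.6 × 490 × (0.707 × 10) = 1559 N/mm.
1672 > 1559 → NOT adequate.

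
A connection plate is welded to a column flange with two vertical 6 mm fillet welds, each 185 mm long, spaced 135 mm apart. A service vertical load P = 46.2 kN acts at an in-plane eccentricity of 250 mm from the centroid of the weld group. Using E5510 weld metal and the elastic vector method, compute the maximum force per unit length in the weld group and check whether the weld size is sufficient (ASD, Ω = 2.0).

f_max ≈ 565 N/mm; adequate

E55XX → F_EXX = 550 MPa.
Total weld length L_w = 370 mm. Treat welds as unit-width lines.
Polar moment about centroid: J = 2[d³/12 + d(b/2)²] = 2[185³/12 + 185×67.5²] = 2741000 mm³.
Direct shear f_v = P/L_w = 46.2×10³ / 370 = 124.9 N/mm (vertical).
Torsion M = P·e = 46.2×10³ × 250 = 11550000 N·mm.
Critical point at (x, y) = (67.5, 92.5) from centroid. f_tx = M·y/J = 389.8 N/mm; f_ty = M·x/J = 284.4 N/mm.
Resultant f_max = √[f_tx² + (f_v + f_ty)²] = √[389.8² + (124.9 + 284.4)²] = 565.2 N/mm.
Capacity per unit length: r_n/Ω = (1/2.0) × 0.6 × 550 × (0.707 × 6) = 699.9 N/mm.
565.2 ≤ 699.9 → adequate.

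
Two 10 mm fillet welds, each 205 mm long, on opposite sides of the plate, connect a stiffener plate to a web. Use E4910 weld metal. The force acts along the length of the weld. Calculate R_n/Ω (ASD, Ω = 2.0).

R_n/Ω ≈ 426 kN

E49XX → F_EXX = 490 MPa.
Effective throat t_e = 0.707 × 10 = 7.07 mm.
Total length L = 410 mm; A_we = 7.07 × 410 = 2899 mm².
F_nw = 0.6 F_EXX = 0.6 × 490 = 294 MPa.
R_n = 294 × 2899 × 10⁻³ = 852.2 kN; R_n/Ω = 852.2/2.0 = 426.1 kN.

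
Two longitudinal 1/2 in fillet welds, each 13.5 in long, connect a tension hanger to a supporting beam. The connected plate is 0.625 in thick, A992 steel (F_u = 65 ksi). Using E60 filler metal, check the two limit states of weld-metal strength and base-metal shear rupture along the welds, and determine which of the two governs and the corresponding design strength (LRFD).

E60XX → F_EXX = 60 ksi.
t_e = 0.707 × 0.5 = 0.3535 in; L = 27 in.
Weld metal: φR_n = 0.75 × 0.6 × 60 × 0.3535 × 27 = 257.7 kips.
Base metal (shear rupture): φR_n = 0.75 × 0.6 × 65 × 0.625 × 27 = 493.6 kips.
Governing: weld metal.

φR_n ≈ 258 kips (weld metal governs)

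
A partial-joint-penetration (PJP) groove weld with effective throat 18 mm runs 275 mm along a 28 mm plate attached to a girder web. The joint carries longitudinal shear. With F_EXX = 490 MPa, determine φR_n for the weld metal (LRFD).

Effective throat (given) t_e = 18 mm.
A_we = 18 × 275 = 4950 mm².
F_nw = 0.6 F_EXX = 294 MPa.
φR_n = 0.75 × 294 × 4950 × 10⁻³ = 1091 kN.

φR_n ≈ 1090 kN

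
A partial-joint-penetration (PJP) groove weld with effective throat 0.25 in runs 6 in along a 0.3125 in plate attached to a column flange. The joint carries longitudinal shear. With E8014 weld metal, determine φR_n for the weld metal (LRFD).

φR_n ≈ 54 kips

E80XX → F_EXX = 80 ksi.
Effective throat (given) t_e = 0.25 in.
A_we = 0.25 × 6 = 1.5 in².
F_nw = 0.6 F_EXX = 48 ksi.
φR_n = 0.75 × 48 × 1.5 = 54 kips.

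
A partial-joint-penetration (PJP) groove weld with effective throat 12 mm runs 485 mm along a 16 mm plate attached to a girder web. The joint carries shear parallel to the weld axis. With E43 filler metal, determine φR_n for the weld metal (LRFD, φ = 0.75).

E43XX → F_EXX = 430 MPa.
Effective throat (given) t_e = 12 mm.
A_we = 12 × 485 = 5820 mm².
F_nw = 0.6 F_EXX = 258 MPa.
φR_n = 0.75 × 258 × 5820 × 10⁻³ = 1126 kN.

φR_n ≈ 1130 kN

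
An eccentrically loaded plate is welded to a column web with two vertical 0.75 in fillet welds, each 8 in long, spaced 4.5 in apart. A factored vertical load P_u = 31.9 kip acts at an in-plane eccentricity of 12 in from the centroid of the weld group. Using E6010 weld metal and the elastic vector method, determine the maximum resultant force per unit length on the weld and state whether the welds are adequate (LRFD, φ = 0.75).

f_max ≈ 11.7 kip/in; adequate

E60XX → F_EXX = 60 ksi.
Total weld length L_w = 16 in. Treat welds as unit-width lines.
Polar moment about centroid: J = 2[d³/12 + d(b/2)²] = 2[8³/12 + 8×2.25²] = 166.3 in³.
Direct shear f_v = P/L_w = 31.9 / 16 = 1.994 kip/in (vertical).
Torsion M = P·e = 31.9 × 12 = 382.8 kip·in.
Critical point at (x, y) = (2.25, 4) from centroid. f_tx = M·y/J = 9.206 kip/in; f_ty = M·x/J = 5.178 kip/in.
Resultant f_max = √[f_tx² + (f_v + f_ty)²] = √[9.206² + (1.994 + 5.178)²] = 11.67 kip/in.
Capacity per unit length: φr_n = 0.75 × 0.6 × 60 × (0.707 × 0.75) = 14.32 kip/in.
11.67 ≤ 14.32 → adequate.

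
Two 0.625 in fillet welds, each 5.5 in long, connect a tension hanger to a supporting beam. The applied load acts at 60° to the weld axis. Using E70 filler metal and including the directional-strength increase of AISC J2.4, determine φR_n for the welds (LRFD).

E70XX → F_EXX = 70 ksi.
t_e = 0.707 × 0.625 = 0.4419 in; A_we = 0.4419 × 11 = 4.861 in².
Directional factor: 1.0 + 0.5 sin^1.5(60°) = 1.403.
F_nw = 0.6 × 70 × 1.403 = 58.92 ksi.
φR_n = 0.75 × 58.92 × 4.861 = 214.8 kip.

φR_n ≈ 215 kip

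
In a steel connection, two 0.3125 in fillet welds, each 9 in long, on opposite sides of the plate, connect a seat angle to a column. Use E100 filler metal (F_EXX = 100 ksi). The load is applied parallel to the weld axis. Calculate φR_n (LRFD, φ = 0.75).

φR_n ≈ 179 kip

Effective throat t_e = 0.707 × 0.3125 = 0.2209 in.
Total length L = 18 in; A_we = 0.2209 × 18 = 3.977 in².
F_nw = 0.6 F_EXX = 0.6 × 100 = 60 ksi.
φR_n = 0.75 × 60 × 3.977 = 179 kip.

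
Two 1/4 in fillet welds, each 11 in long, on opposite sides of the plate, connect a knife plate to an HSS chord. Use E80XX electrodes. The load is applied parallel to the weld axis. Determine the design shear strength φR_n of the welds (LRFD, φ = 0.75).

φR_n ≈ 140 kips

E80XX → F_EXX = 80 ksi.
Effective throat t_e = 0.707 × 0.25 = 0.1767 in.
Total length L = 22 in; A_we = 0.1767 × 22 = 3.888 in².
F_nw = 0.6 F_EXX = 0.6 × 80 = 48 ksi.
φR_n = 0.75 × 48 × 3.888 = 140 kips.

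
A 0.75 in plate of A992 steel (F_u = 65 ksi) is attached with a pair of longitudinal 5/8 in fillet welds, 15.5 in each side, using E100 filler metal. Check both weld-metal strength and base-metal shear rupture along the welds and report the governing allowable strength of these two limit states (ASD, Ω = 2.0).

R_n/Ω ≈ 411 kip (weld metal governs)

E100XX → F_EXX = 100 ksi.
t_e = 0.707 × 0.625 = 0.4419 in; L = 31 in.
Weld metal: R_n/Ω = (1/2.0) × 0.6 × 100 × 0.4419 × 31 = 410.9 kip.
Base metal (shear rupture): R_n/Ω = (1/2.0) × 0.6 × 65 × 0.75 × 31 = 453.4 kip.
Governing: weld metal.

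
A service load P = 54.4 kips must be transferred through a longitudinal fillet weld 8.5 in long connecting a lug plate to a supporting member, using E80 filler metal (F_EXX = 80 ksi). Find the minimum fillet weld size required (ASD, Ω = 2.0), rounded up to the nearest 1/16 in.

Total weld length L = 8.5 in.
Required throat t_e = P × Ω / (0.6 F_EXX × L) = 54.4 × 2.0 / (0.6 × 80 × 8.5) = 0.2667 in.
Required leg w = t_e / 0.707 = 0.3772 in → use 7/16 in.

w = 7/16 in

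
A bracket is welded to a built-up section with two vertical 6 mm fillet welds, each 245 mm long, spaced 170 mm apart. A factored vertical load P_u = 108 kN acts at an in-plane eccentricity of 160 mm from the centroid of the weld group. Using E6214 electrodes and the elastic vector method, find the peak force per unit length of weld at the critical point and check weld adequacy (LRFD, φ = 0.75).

E62XX → F_EXX = 620 MPa.
Total weld length L_w = 490 mm. Treat welds as unit-width lines.
Polar moment about centroid: J = 2[d³/12 + d(b/2)²] = 2[245³/12 + 245×85²] = 5991000 mm³.
Direct shear f_v = P/L_w = 108×10³ / 490 = 220.4 N/mm (vertical).
Torsion M = P·e = 108×10³ × 160 = 17280000 N·mm.
Critical point at (x, y) = (85, 122.5) from centroid. f_tx = M·y/J = 353.3 N/mm; f_ty = M·x/J = 245.2 N/mm.
Resultant f_max = √[f_tx² + (f_v + f_ty)²] = √[353.3² + (220.4 + 245.2)²] = 584.4 N/mm.
Capacity per unit length: φr_n = 0.75 × 0.6 × 620 × (0.707 × 6) = 1184 N/mm.
584.4 ≤ 1184 → adequate.

f_max ≈ 584 N/mm; adequate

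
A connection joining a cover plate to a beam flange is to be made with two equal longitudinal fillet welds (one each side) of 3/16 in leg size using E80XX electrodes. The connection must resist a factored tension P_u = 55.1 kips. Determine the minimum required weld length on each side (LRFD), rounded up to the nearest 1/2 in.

L = 6 in on each side

E80XX → F_EXX = 80 ksi.
Throat t_e = 0.707 × 0.1875 = 0.1326 in.
φr_n = 0.75 × 0.6 × 80 × 0.1326 = 4.772 kips/in.
L_req = P_u / φr_n = 55.1 / 4.772 = 11.55 in total.
Per side: 11.55 / 2 = 5.773 in.
Round up → use L = 6 in on each side.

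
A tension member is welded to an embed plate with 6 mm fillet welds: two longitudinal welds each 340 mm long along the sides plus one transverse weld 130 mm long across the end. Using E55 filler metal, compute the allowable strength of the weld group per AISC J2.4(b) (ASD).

E55XX → F_EXX = 550 MPa.
t_e = 0.707 × 6 = 4.242 mm.
R_nwl = 0.6 × 550 × 4.242 × 680 × 10⁻³ = 951.9 kN (longitudinal, 2 welds).
R_nwt = 0.6 × 550 × 4.242 × 130 × 10⁻³ = 182 kN (transverse, base value).
(i) R_nwl + R_nwt = 1134 kN; (ii) 0.85 R_nwl + 1.5 R_nwt = 1082 kN.
R_n = max = 1134 kN [governs: (i)]; R_n/Ω = 566.9 kN.

R_n/Ω ≈ 567 kN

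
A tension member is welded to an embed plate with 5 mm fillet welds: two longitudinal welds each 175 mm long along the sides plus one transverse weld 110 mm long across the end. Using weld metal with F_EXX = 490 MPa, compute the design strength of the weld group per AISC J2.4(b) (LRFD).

φR_n ≈ 361 kN

t_e = 0.707 × 5 = 3.535 mm.
R_nwl = 0.6 × 490 × 3.535 × 350 × 10⁻³ = 363.8 kN (longitudinal, 2 welds).
R_nwt = 0.6 × 490 × 3.535 × 110 × 10⁻³ = 114.3 kN (transverse, base value).
(i) R_nwl + R_nwt = 478.1 kN; (ii) 0.85 R_nwl + 1.5 R_nwt = 480.7 kN.
R_n = max = 480.7 kN [governs: (ii)]; φR_n = 360.5 kN.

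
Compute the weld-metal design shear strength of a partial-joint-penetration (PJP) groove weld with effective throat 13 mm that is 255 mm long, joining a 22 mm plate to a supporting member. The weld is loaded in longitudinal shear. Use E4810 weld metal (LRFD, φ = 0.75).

E48XX → F_EXX = 480 MPa.
Effective throat (given) t_e = 13 mm.
A_we = 13 × 255 = 3315 mm².
F_nw = 0.6 F_EXX = 288 MPa.
φR_n = 0.75 × 288 × 3315 × 10⁻³ = 716 kN.

φR_n ≈ 716 kN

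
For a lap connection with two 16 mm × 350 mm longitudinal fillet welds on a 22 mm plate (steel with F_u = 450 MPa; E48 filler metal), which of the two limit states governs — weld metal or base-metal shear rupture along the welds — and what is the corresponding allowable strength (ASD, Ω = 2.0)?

R_n/Ω ≈ 1140 kN (weld metal governs)

E48XX → F_EXX = 480 MPa.
t_e = 0.707 × 16 = 11.31 mm; L = 700 mm.
Weld metal: R_n/Ω = (1/2.0) × 0.6 × 480 × 11.31 × 700 × 10⁻³ = 1140 kN.
Base metal (shear rupture): R_n/Ω = (1/2.0) × 0.6 × 450 × 22 × 700 × 10⁻³ = 2079 kN.
Governing: weld metal.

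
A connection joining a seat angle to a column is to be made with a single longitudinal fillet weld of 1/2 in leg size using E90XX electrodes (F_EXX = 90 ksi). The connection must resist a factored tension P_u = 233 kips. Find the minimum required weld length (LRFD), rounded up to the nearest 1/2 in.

L = 16.5 in

Throat t_e = 0.707 × 0.5 = 0.3535 in.
φr_n = 0.75 × 0.6 × 90 × 0.3535 = 14.32 kips/in.
L_req = P_u / φr_n = 233 / 14.32 = 16.27 in total.
Round up → use L = 16.5 in.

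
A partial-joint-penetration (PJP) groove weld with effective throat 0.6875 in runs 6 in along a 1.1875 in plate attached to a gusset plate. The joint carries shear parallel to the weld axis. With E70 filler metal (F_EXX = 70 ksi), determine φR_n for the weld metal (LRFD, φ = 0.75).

Effective throat (given) t_e = 0.6875 in.
A_we = 0.6875 × 6 = 4.125 in².
F_nw = 0.6 F_EXX = 42 ksi.
φR_n = 0.75 × 42 × 4.125 = 129.9 kip.

φR_n ≈ 130 kip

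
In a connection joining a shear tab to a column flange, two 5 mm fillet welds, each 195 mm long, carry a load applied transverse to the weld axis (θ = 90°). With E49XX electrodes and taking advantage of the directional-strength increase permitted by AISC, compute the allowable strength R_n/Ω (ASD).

E49XX → F_EXX = 490 MPa.
t_e = 0.707 × 5 = 3.535 mm; A_we = 3.535 × 390 = 1379 mm².
Directional factor: 1.0 + 0.5 sin^1.5(90°) = 1.5.
F_nw = 0.6 × 490 × 1.5 = 441 MPa.
R_n/Ω = (441 × 1379) / 2.0 × 10⁻³ = 304 kN.

R_n/Ω ≈ 304 kN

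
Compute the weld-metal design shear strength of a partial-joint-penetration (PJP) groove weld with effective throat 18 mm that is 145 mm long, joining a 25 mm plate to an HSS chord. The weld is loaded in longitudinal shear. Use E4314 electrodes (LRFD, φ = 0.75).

φR_n ≈ 505 kN

E43XX → F_EXX = 430 MPa.
Effective throat (given) t_e = 18 mm.
A_we = 18 × 145 = 2610 mm².
F_nw = 0.6 F_EXX = 258 MPa.
φR_n = 0.75 × 258 × 2610 × 10⁻³ = 505 kN.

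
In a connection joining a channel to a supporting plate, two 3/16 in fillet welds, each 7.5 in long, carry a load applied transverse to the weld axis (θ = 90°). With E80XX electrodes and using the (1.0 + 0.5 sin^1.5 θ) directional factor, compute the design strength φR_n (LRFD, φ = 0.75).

φR_n ≈ 107 kips

E80XX → F_EXX = 80 ksi.
t_e = 0.707 × 0.1875 = 0.1326 in; A_we = 0.1326 × 15 = 1.988 in².
Directional factor: 1.0 + 0.5 sin^1.5(90°) = 1.5.
F_nw = 0.6 × 80 × 1.5 = 72 ksi.
φR_n = 0.75 × 72 × 1.988 = 107.4 kips.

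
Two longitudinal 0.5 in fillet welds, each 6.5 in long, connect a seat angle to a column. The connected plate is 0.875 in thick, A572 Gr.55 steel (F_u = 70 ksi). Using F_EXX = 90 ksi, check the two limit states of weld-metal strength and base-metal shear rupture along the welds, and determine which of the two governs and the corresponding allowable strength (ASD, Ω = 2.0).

R_n/Ω ≈ 124 kip (weld metal governs)

t_e = 0.707 × 0.5 = 0.3535 in; L = 13 in.
Weld metal: R_n/Ω = (1/2.0) × 0.6 × 90 × 0.3535 × 13 = 124.1 kip.
Base metal (shear rupture): R_n/Ω = (1/2.0) × 0.6 × 70 × 0.875 × 13 = 238.9 kip.
Governing: weld metal.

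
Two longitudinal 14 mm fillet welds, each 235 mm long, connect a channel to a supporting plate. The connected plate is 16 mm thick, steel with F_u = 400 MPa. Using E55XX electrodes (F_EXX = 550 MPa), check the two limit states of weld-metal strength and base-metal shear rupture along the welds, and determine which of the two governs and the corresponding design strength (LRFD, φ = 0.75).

t_e = 0.707 × 14 = 9.898 mm; L = 470 mm.
Weld metal: φR_n = 0.75 × 0.6 × 550 × 9.898 × 470 × 10⁻³ = 1151 kN.
Base metal (shear rupture): φR_n = 0.75 × 0.6 × 400 × 16 × 470 × 10⁻³ = 1354 kN.
Governing: weld metal.

φR_n ≈ 1150 kN (weld metal governs)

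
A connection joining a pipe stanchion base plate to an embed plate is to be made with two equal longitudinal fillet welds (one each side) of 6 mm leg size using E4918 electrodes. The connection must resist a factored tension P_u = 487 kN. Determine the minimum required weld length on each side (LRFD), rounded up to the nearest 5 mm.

E49XX → F_EXX = 490 MPa.
Throat t_e = 0.707 × 6 = 4.242 mm.
φr_n = 0.75 × 0.6 × 490 × 4.242 × 10⁻³ = 0.9354 kN/mm.
L_req = P_u / φr_n = 487 / 0.9354 = 520.7 mm total.
Per side: 520.7 / 2 = 260.3 mm.
Round up → use L = 265 mm on each side.

L = 265 mm on each side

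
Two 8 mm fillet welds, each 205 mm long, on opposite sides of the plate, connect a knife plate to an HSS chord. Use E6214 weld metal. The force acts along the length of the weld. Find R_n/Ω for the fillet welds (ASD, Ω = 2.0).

E62XX → F_EXX = 620 MPa.
Effective throat t_e = 0.707 × 8 = 5.656 mm.
Total length L = 410 mm; A_we = 5.656 × 410 = 2319 mm².
F_nw = 0.6 F_EXX = 0.6 × 620 = 372 MPa.
R_n = 372 × 2319 × 10⁻³ = 862.7 kN; R_n/Ω = 862.7/2.0 = 431.3 kN.

R_n/Ω ≈ 431 kN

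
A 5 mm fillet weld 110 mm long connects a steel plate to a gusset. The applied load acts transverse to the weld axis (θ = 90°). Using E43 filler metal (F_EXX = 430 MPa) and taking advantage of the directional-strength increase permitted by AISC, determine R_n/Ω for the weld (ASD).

R_n/Ω ≈ 75.2 kN

t_e = 0.707 × 5 = 3.535 mm; A_we = 3.535 × 110 = 388.8 mm².
Directional factor: 1.0 + 0.5 sin^1.5(90°) = 1.5.
F_nw = 0.6 × 430 × 1.5 = 387 MPa.
R_n/Ω = (387 × 388.8) / 2.0 × 10⁻³ = 75.24 kN.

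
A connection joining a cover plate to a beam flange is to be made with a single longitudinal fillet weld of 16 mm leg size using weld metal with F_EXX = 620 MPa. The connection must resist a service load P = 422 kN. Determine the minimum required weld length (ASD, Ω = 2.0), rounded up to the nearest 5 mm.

L = 205 mm

Throat t_e = 0.707 × 16 = 11.31 mm.
r_n/Ω = (0.6 × 620 × 11.31) / 2.0 = 2104 N/mm = 2.104 kN/mm.
L_req = P / (r_n/Ω) = 422 / 2.104 = 200.6 mm total.
Round up → use L = 205 mm.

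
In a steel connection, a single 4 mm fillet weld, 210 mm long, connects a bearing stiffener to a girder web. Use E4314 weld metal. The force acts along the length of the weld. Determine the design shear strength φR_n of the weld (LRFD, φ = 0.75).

E43XX → F_EXX = 430 MPa.
Effective throat t_e = 0.707 × 4 = 2.828 mm.
Total length L = 210 mm; A_we = 2.828 × 210 = 593.9 mm².
F_nw = 0.6 F_EXX = 0.6 × 430 = 258 MPa.
φR_n = 0.75 × 258 × 593.9 × 10⁻³ = 114.9 kN.

φR_n ≈ 115 kN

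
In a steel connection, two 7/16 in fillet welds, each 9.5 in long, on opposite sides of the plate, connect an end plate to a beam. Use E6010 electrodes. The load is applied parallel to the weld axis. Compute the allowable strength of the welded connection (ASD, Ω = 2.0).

R_n/Ω ≈ 106 kips

E60XX → F_EXX = 60 ksi.
Effective throat t_e = 0.707 × 0.4375 = 0.3093 in.
Total length L = 19 in; A_we = 0.3093 × 19 = 5.877 in².
F_nw = 0.6 F_EXX = 0.6 × 60 = 36 ksi.
R_n = 36 × 5.877 = 211.6 kips; R_n/Ω = 211.6/2.0 = 105.8 kips.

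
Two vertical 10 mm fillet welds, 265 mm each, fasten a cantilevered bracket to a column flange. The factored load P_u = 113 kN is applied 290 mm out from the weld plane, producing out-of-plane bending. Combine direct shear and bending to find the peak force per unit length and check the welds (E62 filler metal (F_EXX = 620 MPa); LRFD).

f_max ≈ 1420 N/mm; adequate

L_w = 2 × 265 = 530 mm; section modulus (unit throat) S = 2 × L²/6 = 23410 mm².
Direct shear f_v = P/L_w = 113×10³/530 = 213.2 N/mm.
Moment M = P × e = 113×10³ × 290 = 32770000 N·mm; bending f_b = M/S = 1400 N/mm.
f_max = √(f_v² + f_b²) = √(213.2² + 1400²) = 1416 N/mm.
φr_n = 0.75 × 0.6 × 620 × (0.707 × 10) = 1973 N/mm → adequate.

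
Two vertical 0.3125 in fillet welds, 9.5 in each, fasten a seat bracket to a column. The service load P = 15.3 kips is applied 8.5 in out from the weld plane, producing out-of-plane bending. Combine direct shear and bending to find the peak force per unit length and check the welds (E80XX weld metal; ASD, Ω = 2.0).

f_max ≈ 4.4 kip/in; adequate

E80XX → F_EXX = 80 ksi.
L_w = 2 × 9.5 = 19 in; section modulus (unit throat) S = 2 × L²/6 = 30.08 in².
Direct shear f_v = P/L_w = 15.3/19 = 0.8053 kip/in.
Moment M = P × e = 15.3 × 8.5 = 130.05 kip·in; bending f_b = M/S = 4.323 kip/in.
f_max = √(f_v² + f_b²) = √(0.8053² + 4.323²) = 4.397 kip/in.
r_n/Ω = (1/2.0) × 0.6 × 80 × (0.707 × 0.3125) = 5.302 kip/in → adequate.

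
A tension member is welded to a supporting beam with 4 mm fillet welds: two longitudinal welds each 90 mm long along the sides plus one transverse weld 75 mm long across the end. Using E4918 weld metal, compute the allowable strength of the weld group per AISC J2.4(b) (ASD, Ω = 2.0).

E49XX → F_EXX = 490 MPa.
t_e = 0.707 × 4 = 2.828 mm.
R_nwl = 0.6 × 490 × 2.828 × 180 × 10⁻³ = 149.7 kN (longitudinal, 2 welds).
R_nwt = 0.6 × 490 × 2.828 × 75 × 10⁻³ = 62.36 kN (transverse, base value).
(i) R_nwl + R_nwt = 212 kN; (ii) 0.85 R_nwl + 1.5 R_nwt = 220.7 kN.
R_n = max = 220.7 kN [governs: (ii)]; R_n/Ω = 110.4 kN.

R_n/Ω ≈ 110 kN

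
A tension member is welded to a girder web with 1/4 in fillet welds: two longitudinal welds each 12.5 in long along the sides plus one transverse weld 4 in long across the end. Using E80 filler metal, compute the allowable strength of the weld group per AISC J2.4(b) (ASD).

R_n/Ω ≈ 123 kip

E80XX → F_EXX = 80 ksi.
t_e = 0.707 × 0.25 = 0.1767 in.
R_nwl = 0.6 × 80 × 0.1767 × 25 = 212.1 kip (longitudinal, 2 welds).
R_nwt = 0.6 × 80 × 0.1767 × 4 = 33.94 kip (transverse, base value).
(i) R_nwl + R_nwt = 246 kip; (ii) 0.85 R_nwl + 1.5 R_nwt = 231.2 kip.
R_n = max = 246 kip [governs: (i)]; R_n/Ω = 123 kip.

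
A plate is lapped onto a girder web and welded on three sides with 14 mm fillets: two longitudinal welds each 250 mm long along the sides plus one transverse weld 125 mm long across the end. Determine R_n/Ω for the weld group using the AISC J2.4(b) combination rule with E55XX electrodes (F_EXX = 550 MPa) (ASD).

t_e = 0.707 × 14 = 9.898 mm.
R_nwl = 0.6 × 550 × 9.898 × 500 × 10⁻³ = 1633 kN (longitudinal, 2 welds).
R_nwt = 0.6 × 550 × 9.898 × 125 × 10⁻³ = 408.3 kN (transverse, base value).
(i) R_nwl + R_nwt = 2041 kN; (ii) 0.85 R_nwl + 1.5 R_nwt = 2001 kN.
R_n = max = 2041 kN [governs: (i)]; R_n/Ω = 1021 kN.

R_n/Ω ≈ 1020 kN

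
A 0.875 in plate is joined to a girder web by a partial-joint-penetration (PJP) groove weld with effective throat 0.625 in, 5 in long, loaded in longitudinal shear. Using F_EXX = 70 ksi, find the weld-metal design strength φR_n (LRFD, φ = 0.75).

Effective throat (given) t_e = 0.625 in.
A_we = 0.625 × 5 = 3.125 in².
F_nw = 0.6 F_EXX = 42 ksi.
φR_n = 0.75 × 42 × 3.125 = 98.44 kip.

φR_n ≈ 98.4 kip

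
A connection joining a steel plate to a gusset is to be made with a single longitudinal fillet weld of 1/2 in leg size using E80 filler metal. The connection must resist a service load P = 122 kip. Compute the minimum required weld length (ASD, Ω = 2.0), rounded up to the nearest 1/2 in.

E80XX → F_EXX = 80 ksi.
Throat t_e = 0.707 × 0.5 = 0.3535 in.
r_n/Ω = (0.6 × 80 × 0.3535) / 2.0 = 8.484 kip/in.
L_req = P / (r_n/Ω) = 122 / 8.484 = 14.38 in total.
Round up → use L = 14.5 in.

L = 14.5 in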